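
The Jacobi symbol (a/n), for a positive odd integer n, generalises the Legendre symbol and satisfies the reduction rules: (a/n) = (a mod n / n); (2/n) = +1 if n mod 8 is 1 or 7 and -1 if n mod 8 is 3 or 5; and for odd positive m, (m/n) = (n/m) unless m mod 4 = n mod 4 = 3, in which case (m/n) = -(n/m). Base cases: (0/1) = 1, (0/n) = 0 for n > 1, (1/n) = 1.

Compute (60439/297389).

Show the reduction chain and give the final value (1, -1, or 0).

1

flip (60439/297389) -> (297389/60439): both odd, 60439 mod 4 = 3, 297389 mod 4 = 1, so the flip contributes +1; sign now +1
(297389/60439): 297389 mod 60439 = 55633, so (297389/60439) = (55633/60439)
flip (55633/60439) -> (60439/55633): both odd, 55633 mod 4 = 1, 60439 mod 4 = 3, so the flip contributes +1; sign now +1
(60439/55633): 60439 mod 55633 = 4806, so (60439/55633) = (4806/55633)
factor out 2^1: 4806 = 2^1·2403; with 55633 mod 8 = 1, (2/55633) = +1; sign now +1; continue with (2403/55633)
flip (2403/55633) -> (55633/2403): both odd, 2403 mod 4 = 3, 55633 mod 4 = 1, so the flip contributes +1; sign now +1
(55633/2403): 55633 mod 2403 = 364, so (55633/2403) = (364/2403)
factor out 2^2: 364 = 2^2·91; with 2403 mod 8 = 3, (2/2403) = -1; sign now +1; continue with (91/2403)
flip (91/2403) -> (2403/91): both odd, 91 mod 4 = 3, 2403 mod 4 = 3, so the flip contributes -1; sign now -1
(2403/91): 2403 mod 91 = 37, so (2403/91) = (37/91)
flip (37/91) -> (91/37): both odd, 37 mod 4 = 1, 91 mod 4 = 3, so the flip contributes +1; sign now -1
(91/37): 91 mod 37 = 17, so (91/37) = (17/37)
flip (17/37) -> (37/17): both odd, 17 mod 4 = 1, 37 mod 4 = 1, so the flip contributes +1; sign now -1
(37/17): 37 mod 17 = 3, so (37/17) = (3/17)
flip (3/17) -> (17/3): both odd, 3 mod 4 = 3, 17 mod 4 = 1, so the flip contributes +1; sign now -1
(17/3): 17 mod 3 = 2, so (17/3) = (2/3)
factor out 2^1: 2 = 2^1·1; with 3 mod 8 = 3, (2/3) = -1; sign now +1; continue with (1/3)
reached (1/3) = 1, so the symbol is +1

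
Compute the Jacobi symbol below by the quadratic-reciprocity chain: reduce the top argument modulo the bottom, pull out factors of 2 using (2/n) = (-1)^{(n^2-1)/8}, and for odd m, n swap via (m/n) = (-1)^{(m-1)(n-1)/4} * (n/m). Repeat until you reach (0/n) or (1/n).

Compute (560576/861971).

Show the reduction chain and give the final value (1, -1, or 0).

1

560576 = 2^6·8759; (2/861971) = -1 since 861971 mod 8 = 3, so (560576/861971) = (-1)^6·(8759/861971); sign now +1
reciprocity: (8759/861971) = -1·(861971/8759) since 8759 mod 4 = 3, 861971 mod 4 = 3; sign now -1
(861971/8759) = (3589/8759)   [reduce mod 8759]
reciprocity: (3589/8759) = +1·(8759/3589) since 3589 mod 4 = 1, 8759 mod 4 = 3; sign now -1
(8759/3589) = (1581/3589)   [reduce mod 3589]
reciprocity: (1581/3589) = +1·(3589/1581) since 1581 mod 4 = 1, 3589 mod 4 = 1; sign now -1
(3589/1581) = (427/1581)   [reduce mod 1581]
reciprocity: (427/1581) = +1·(1581/427) since 427 mod 4 = 3, 1581 mod 4 = 1; sign now -1
(1581/427) = (300/427)   [reduce mod 427]
300 = 2^2·75; (2/427) = -1 since 427 mod 8 = 3, so (300/427) = (-1)^2·(75/427); sign now -1
reciprocity: (75/427) = -1·(427/75) since 75 mod 4 = 3, 427 mod 4 = 3; sign now +1
(427/75) = (52/75)   [reduce mod 75]
52 = 2^2·13; (2/75) = -1 since 75 mod 8 = 3, so (52/75) = (-1)^2·(13/75); sign now +1
reciprocity: (13/75) = +1·(75/13) since 13 mod 4 = 1, 75 mod 4 = 3; sign now +1
(75/13) = (10/13)   [reduce mod 13]
10 = 2^1·5; (2/13) = -1 since 13 mod 8 = 5, so (10/13) = (-1)^1·(5/13); sign now -1
reciprocity: (5/13) = +1·(13/5) since 5 mod 4 = 1, 13 mod 4 = 1; sign now -1
(13/5) = (3/5)   [reduce mod 5]
reciprocity: (3/5) = +1·(5/3) since 3 mod 4 = 3, 5 mod 4 = 1; sign now -1
(5/3) = (2/3)   [reduce mod 3]
2 = 2^1·1; (2/3) = -1 since 3 mod 8 = 3, so (2/3) = (-1)^1·(1/3); sign now +1
(1/3) = 1; final value = sign = +1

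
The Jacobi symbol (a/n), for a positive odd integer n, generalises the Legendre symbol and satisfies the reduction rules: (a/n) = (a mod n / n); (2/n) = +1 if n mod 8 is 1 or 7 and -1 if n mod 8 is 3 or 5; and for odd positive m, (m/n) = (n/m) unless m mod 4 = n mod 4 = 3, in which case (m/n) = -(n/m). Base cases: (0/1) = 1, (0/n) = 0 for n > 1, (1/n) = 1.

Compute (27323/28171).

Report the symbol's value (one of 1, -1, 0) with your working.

-1

reciprocity: (27323/28171) = -1·(28171/27323) since 27323 mod 4 = 3, 28171 mod 4 = 3; sign now -1
(28171/27323) = (848/27323)   [reduce mod 27323]
848 = 2^4·53; (2/27323) = -1 since 27323 mod 8 = 3, so (848/27323) = (-1)^4·(53/27323); sign now -1
reciprocity: (53/27323) = +1·(27323/53) since 53 mod 4 = 1, 27323 mod 4 = 3; sign now -1
(27323/53) = (28/53)   [reduce mod 53]
28 = 2^2·7; (2/53) = -1 since 53 mod 8 = 5, so (28/53) = (-1)^2·(7/53); sign now -1
reciprocity: (7/53) = +1·(53/7) since 7 mod 4 = 3, 53 mod 4 = 1; sign now -1
(53/7) = (4/7)   [reduce mod 7]
4 = 2^2·1; (2/7) = +1 since 7 mod 8 = 7, so (4/7) = (+1)^2·(1/7); sign now -1
(1/7) = 1; final value = sign = -1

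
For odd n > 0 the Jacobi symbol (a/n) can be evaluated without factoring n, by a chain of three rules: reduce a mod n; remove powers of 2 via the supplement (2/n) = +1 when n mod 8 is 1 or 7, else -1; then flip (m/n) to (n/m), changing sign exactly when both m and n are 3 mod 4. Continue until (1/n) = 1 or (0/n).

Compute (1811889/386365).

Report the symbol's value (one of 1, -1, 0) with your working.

-1

(1811889/386365) = (266429/386365)   [reduce mod 386365]
reciprocity: (266429/386365) = +1·(386365/266429) since 266429 mod 4 = 1, 386365 mod 4 = 1; sign now +1
(386365/266429) = (119936/266429)   [reduce mod 266429]
119936 = 2^7·937; (2/266429) = -1 since 266429 mod 8 = 5, so (119936/266429) = (-1)^7·(937/266429); sign now -1
reciprocity: (937/266429) = +1·(266429/937) since 937 mod 4 = 1, 266429 mod 4 = 1; sign now -1
(266429/937) = (321/937)   [reduce mod 937]
reciprocity: (321/937) = +1·(937/321) since 321 mod 4 = 1, 937 mod 4 = 1; sign now -1
(937/321) = (295/321)   [reduce mod 321]
reciprocity: (295/321) = +1·(321/295) since 295 mod 4 = 3, 321 mod 4 = 1; sign now -1
(321/295) = (26/295)   [reduce mod 295]
26 = 2^1·13; (2/295) = +1 since 295 mod 8 = 7, so (26/295) = (+1)^1·(13/295); sign now -1
reciprocity: (13/295) = +1·(295/13) since 13 mod 4 = 1, 295 mod 4 = 3; sign now -1
(295/13) = (9/13)   [reduce mod 13]
reciprocity: (9/13) = +1·(13/9) since 9 mod 4 = 1, 13 mod 4 = 1; sign now -1
(13/9) = (4/9)   [reduce mod 9]
4 = 2^2·1; (2/9) = +1 since 9 mod 8 = 1, so (4/9) = (+1)^2·(1/9); sign now -1
(1/9) = 1; final value = sign = -1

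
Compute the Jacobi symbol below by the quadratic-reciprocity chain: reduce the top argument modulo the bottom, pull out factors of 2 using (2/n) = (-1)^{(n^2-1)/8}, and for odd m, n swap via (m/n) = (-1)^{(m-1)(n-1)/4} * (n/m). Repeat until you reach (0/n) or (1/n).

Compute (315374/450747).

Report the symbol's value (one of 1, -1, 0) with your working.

315374 = 2^1·157687; (2/450747) = -1 since 450747 mod 8 = 3, so (315374/450747) = (-1)^1·(157687/450747); sign now -1
reciprocity: (157687/450747) = -1·(450747/157687) since 157687 mod 4 = 3, 450747 mod 4 = 3; sign now +1
(450747/157687) = (135373/157687)   [reduce mod 157687]
reciprocity: (135373/157687) = +1·(157687/135373) since 135373 mod 4 = 1, 157687 mod 4 = 3; sign now +1
(157687/135373) = (22314/135373)   [reduce mod 135373]
22314 = 2^1·11157; (2/135373) = -1 since 135373 mod 8 = 5, so (22314/135373) = (-1)^1·(11157/135373); sign now -1
reciprocity: (11157/135373) = +1·(135373/11157) since 11157 mod 4 = 1, 135373 mod 4 = 1; sign now -1
(135373/11157) = (1489/11157)   [reduce mod 11157]
reciprocity: (1489/11157) = +1·(11157/1489) since 1489 mod 4 = 1, 11157 mod 4 = 1; sign now -1
(11157/1489) = (734/1489)   [reduce mod 1489]
734 = 2^1·367; (2/1489) = +1 since 1489 mod 8 = 1, so (734/1489) = (+1)^1·(367/1489); sign now -1
reciprocity: (367/1489) = +1·(1489/367) since 367 mod 4 = 3, 1489 mod 4 = 1; sign now -1
(1489/367) = (21/367)   [reduce mod 367]
reciprocity: (21/367) = +1·(367/21) since 21 mod 4 = 1, 367 mod 4 = 3; sign now -1
(367/21) = (10/21)   [reduce mod 21]
10 = 2^1·5; (2/21) = -1 since 21 mod 8 = 5, so (10/21) = (-1)^1·(5/21); sign now +1
reciprocity: (5/21) = +1·(21/5) since 5 mod 4 = 1, 21 mod 4 = 1; sign now +1
(21/5) = (1/5)   [reduce mod 5]
(1/5) = 1; final value = sign = +1

1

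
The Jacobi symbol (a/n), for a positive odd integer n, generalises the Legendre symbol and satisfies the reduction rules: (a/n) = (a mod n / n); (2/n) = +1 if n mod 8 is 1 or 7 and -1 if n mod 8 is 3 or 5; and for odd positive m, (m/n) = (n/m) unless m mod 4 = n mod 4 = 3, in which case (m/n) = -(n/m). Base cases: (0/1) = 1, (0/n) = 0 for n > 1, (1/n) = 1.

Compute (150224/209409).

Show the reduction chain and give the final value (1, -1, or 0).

-1

factor out 2^4: 150224 = 2^4·9389; with 209409 mod 8 = 1, (2/209409) = +1; sign now +1; continue with (9389/209409)
flip (9389/209409) -> (209409/9389): both odd, 9389 mod 4 = 1, 209409 mod 4 = 1, so the flip contributes +1; sign now +1
(209409/9389): 209409 mod 9389 = 2851, so (209409/9389) = (2851/9389)
flip (2851/9389) -> (9389/2851): both odd, 2851 mod 4 = 3, 9389 mod 4 = 1, so the flip contributes +1; sign now +1
(9389/2851): 9389 mod 2851 = 836, so (9389/2851) = (836/2851)
factor out 2^2: 836 = 2^2·209; with 2851 mod 8 = 3, (2/2851) = -1; sign now +1; continue with (209/2851)
flip (209/2851) -> (2851/209): both odd, 209 mod 4 = 1, 2851 mod 4 = 3, so the flip contributes +1; sign now +1
(2851/209): 2851 mod 209 = 134, so (2851/209) = (134/209)
factor out 2^1: 134 = 2^1·67; with 209 mod 8 = 1, (2/209) = +1; sign now +1; continue with (67/209)
flip (67/209) -> (209/67): both odd, 67 mod 4 = 3, 209 mod 4 = 1, so the flip contributes +1; sign now +1
(209/67): 209 mod 67 = 8, so (209/67) = (8/67)
factor out 2^3: 8 = 2^3·1; with 67 mod 8 = 3, (2/67) = -1; sign now -1; continue with (1/67)
reached (1/67) = 1, so the symbol is -1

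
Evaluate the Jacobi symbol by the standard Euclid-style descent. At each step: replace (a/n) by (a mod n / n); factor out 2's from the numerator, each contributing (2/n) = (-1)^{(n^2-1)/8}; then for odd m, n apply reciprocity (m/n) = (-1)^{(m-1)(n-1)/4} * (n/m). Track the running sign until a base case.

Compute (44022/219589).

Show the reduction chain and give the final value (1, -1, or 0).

44022 = 2^1·22011; (2/219589) = -1 since 219589 mod 8 = 5, so (44022/219589) = (-1)^1·(22011/219589); sign now -1
reciprocity: (22011/219589) = +1·(219589/22011) since 22011 mod 4 = 3, 219589 mod 4 = 1; sign now -1
(219589/22011) = (21490/22011)   [reduce mod 22011]
21490 = 2^1·10745; (2/22011) = -1 since 22011 mod 8 = 3, so (21490/22011) = (-1)^1·(10745/22011); sign now +1
reciprocity: (10745/22011) = +1·(22011/10745) since 10745 mod 4 = 1, 22011 mod 4 = 3; sign now +1
(22011/10745) = (521/10745)   [reduce mod 10745]
reciprocity: (521/10745) = +1·(10745/521) since 521 mod 4 = 1, 10745 mod 4 = 1; sign now +1
(10745/521) = (325/521)   [reduce mod 521]
reciprocity: (325/521) = +1·(521/325) since 325 mod 4 = 1, 521 mod 4 = 1; sign now +1
(521/325) = (196/325)   [reduce mod 325]
196 = 2^2·49; (2/325) = -1 since 325 mod 8 = 5, so (196/325) = (-1)^2·(49/325); sign now +1
reciprocity: (49/325) = +1·(325/49) since 49 mod 4 = 1, 325 mod 4 = 1; sign now +1
(325/49) = (31/49)   [reduce mod 49]
reciprocity: (31/49) = +1·(49/31) since 31 mod 4 = 3, 49 mod 4 = 1; sign now +1
(49/31) = (18/31)   [reduce mod 31]
18 = 2^1·9; (2/31) = +1 since 31 mod 8 = 7, so (18/31) = (+1)^1·(9/31); sign now +1
reciprocity: (9/31) = +1·(31/9) since 9 mod 4 = 1, 31 mod 4 = 3; sign now +1
(31/9) = (4/9)   [reduce mod 9]
4 = 2^2·1; (2/9) = +1 since 9 mod 8 = 1, so (4/9) = (+1)^2·(1/9); sign now +1
(1/9) = 1; final value = sign = +1

1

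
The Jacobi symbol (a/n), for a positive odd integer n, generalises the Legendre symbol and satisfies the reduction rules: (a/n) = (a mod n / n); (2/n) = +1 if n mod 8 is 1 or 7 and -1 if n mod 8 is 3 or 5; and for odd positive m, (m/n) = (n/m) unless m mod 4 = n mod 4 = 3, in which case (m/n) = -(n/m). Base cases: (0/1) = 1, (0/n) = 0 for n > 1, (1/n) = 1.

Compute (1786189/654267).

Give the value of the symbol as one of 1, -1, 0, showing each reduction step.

(1786189/654267) = (477655/654267)   [reduce mod 654267]
reciprocity: (477655/654267) = -1·(654267/477655) since 477655 mod 4 = 3, 654267 mod 4 = 3; sign now -1
(654267/477655) = (176612/477655)   [reduce mod 477655]
176612 = 2^2·44153; (2/477655) = +1 since 477655 mod 8 = 7, so (176612/477655) = (+1)^2·(44153/477655); sign now -1
reciprocity: (44153/477655) = +1·(477655/44153) since 44153 mod 4 = 1, 477655 mod 4 = 3; sign now -1
(477655/44153) = (36125/44153)   [reduce mod 44153]
reciprocity: (36125/44153) = +1·(44153/36125) since 36125 mod 4 = 1, 44153 mod 4 = 1; sign now -1
(44153/36125) = (8028/36125)   [reduce mod 36125]
8028 = 2^2·2007; (2/36125) = -1 since 36125 mod 8 = 5, so (8028/36125) = (-1)^2·(2007/36125); sign now -1
reciprocity: (2007/36125) = +1·(36125/2007) since 2007 mod 4 = 3, 36125 mod 4 = 1; sign now -1
(36125/2007) = (2006/2007)   [reduce mod 2007]
2006 = 2^1·1003; (2/2007) = +1 since 2007 mod 8 = 7, so (2006/2007) = (+1)^1·(1003/2007); sign now -1
reciprocity: (1003/2007) = -1·(2007/1003) since 1003 mod 4 = 3, 2007 mod 4 = 3; sign now +1
(2007/1003) = (1/1003)   [reduce mod 1003]
(1/1003) = 1; final value = sign = +1

1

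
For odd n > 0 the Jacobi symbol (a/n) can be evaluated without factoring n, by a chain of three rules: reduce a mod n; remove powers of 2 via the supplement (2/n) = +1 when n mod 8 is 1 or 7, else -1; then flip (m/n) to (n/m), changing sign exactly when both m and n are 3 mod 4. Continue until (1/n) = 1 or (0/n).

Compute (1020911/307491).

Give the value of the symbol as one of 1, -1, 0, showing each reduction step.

-1

(1020911/307491) = (98438/307491)   [reduce mod 307491]
98438 = 2^1·49219; (2/307491) = -1 since 307491 mod 8 = 3, so (98438/307491) = (-1)^1·(49219/307491); sign now -1
reciprocity: (49219/307491) = -1·(307491/49219) since 49219 mod 4 = 3, 307491 mod 4 = 3; sign now +1
(307491/49219) = (12177/49219)   [reduce mod 49219]
reciprocity: (12177/49219) = +1·(49219/12177) since 12177 mod 4 = 1, 49219 mod 4 = 3; sign now +1
(49219/12177) = (511/12177)   [reduce mod 12177]
reciprocity: (511/12177) = +1·(12177/511) since 511 mod 4 = 3, 12177 mod 4 = 1; sign now +1
(12177/511) = (424/511)   [reduce mod 511]
424 = 2^3·53; (2/511) = +1 since 511 mod 8 = 7, so (424/511) = (+1)^3·(53/511); sign now +1
reciprocity: (53/511) = +1·(511/53) since 53 mod 4 = 1, 511 mod 4 = 3; sign now +1
(511/53) = (34/53)   [reduce mod 53]
34 = 2^1·17; (2/53) = -1 since 53 mod 8 = 5, so (34/53) = (-1)^1·(17/53); sign now -1
reciprocity: (17/53) = +1·(53/17) since 17 mod 4 = 1, 53 mod 4 = 1; sign now -1
(53/17) = (2/17)   [reduce mod 17]
2 = 2^1·1; (2/17) = +1 since 17 mod 8 = 1, so (2/17) = (+1)^1·(1/17); sign now -1
(1/17) = 1; final value = sign = -1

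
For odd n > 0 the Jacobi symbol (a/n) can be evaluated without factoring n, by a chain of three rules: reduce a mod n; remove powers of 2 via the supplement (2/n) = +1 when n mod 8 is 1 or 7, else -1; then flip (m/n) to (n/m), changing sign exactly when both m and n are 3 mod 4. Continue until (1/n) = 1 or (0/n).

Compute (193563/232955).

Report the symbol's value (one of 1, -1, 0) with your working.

-1

flip (193563/232955) -> (232955/193563): both odd, 193563 mod 4 = 3, 232955 mod 4 = 3, so the flip contributes -1; sign now -1
(232955/193563): 232955 mod 193563 = 39392, so (232955/193563) = (39392/193563)
factor out 2^5: 39392 = 2^5·1231; with 193563 mod 8 = 3, (2/193563) = -1; sign now +1; continue with (1231/193563)
flip (1231/193563) -> (193563/1231): both odd, 1231 mod 4 = 3, 193563 mod 4 = 3, so the flip contributes -1; sign now -1
(193563/1231): 193563 mod 1231 = 296, so (193563/1231) = (296/1231)
factor out 2^3: 296 = 2^3·37; with 1231 mod 8 = 7, (2/1231) = +1; sign now -1; continue with (37/1231)
flip (37/1231) -> (1231/37): both odd, 37 mod 4 = 1, 1231 mod 4 = 3, so the flip contributes +1; sign now -1
(1231/37): 1231 mod 37 = 10, so (1231/37) = (10/37)
factor out 2^1: 10 = 2^1·5; with 37 mod 8 = 5, (2/37) = -1; sign now +1; continue with (5/37)
flip (5/37) -> (37/5): both odd, 5 mod 4 = 1, 37 mod 4 = 1, so the flip contributes +1; sign now +1
(37/5): 37 mod 5 = 2, so (37/5) = (2/5)
factor out 2^1: 2 = 2^1·1; with 5 mod 8 = 5, (2/5) = -1; sign now -1; continue with (1/5)
reached (1/5) = 1, so the symbol is -1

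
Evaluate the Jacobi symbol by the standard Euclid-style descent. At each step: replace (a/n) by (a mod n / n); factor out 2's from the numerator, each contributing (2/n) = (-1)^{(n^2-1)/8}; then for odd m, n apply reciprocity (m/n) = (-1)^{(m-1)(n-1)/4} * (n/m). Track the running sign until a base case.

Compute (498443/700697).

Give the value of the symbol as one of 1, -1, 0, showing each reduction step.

reciprocity: (498443/700697) = +1·(700697/498443) since 498443 mod 4 = 3, 700697 mod 4 = 1; sign now +1
(700697/498443) = (202254/498443)   [reduce mod 498443]
202254 = 2^1·101127; (2/498443) = -1 since 498443 mod 8 = 3, so (202254/498443) = (-1)^1·(101127/498443); sign now -1
reciprocity: (101127/498443) = -1·(498443/101127) since 101127 mod 4 = 3, 498443 mod 4 = 3; sign now +1
(498443/101127) = (93935/101127)   [reduce mod 101127]
reciprocity: (93935/101127) = -1·(101127/93935) since 93935 mod 4 = 3, 101127 mod 4 = 3; sign now -1
(101127/93935) = (7192/93935)   [reduce mod 93935]
7192 = 2^3·899; (2/93935) = +1 since 93935 mod 8 = 7, so (7192/93935) = (+1)^3·(899/93935); sign now -1
reciprocity: (899/93935) = -1·(93935/899) since 899 mod 4 = 3, 93935 mod 4 = 3; sign now +1
(93935/899) = (439/899)   [reduce mod 899]
reciprocity: (439/899) = -1·(899/439) since 439 mod 4 = 3, 899 mod 4 = 3; sign now -1
(899/439) = (21/439)   [reduce mod 439]
reciprocity: (21/439) = +1·(439/21) since 21 mod 4 = 1, 439 mod 4 = 3; sign now -1
(439/21) = (19/21)   [reduce mod 21]
reciprocity: (19/21) = +1·(21/19) since 19 mod 4 = 3, 21 mod 4 = 1; sign now -1
(21/19) = (2/19)   [reduce mod 19]
2 = 2^1·1; (2/19) = -1 since 19 mod 8 = 3, so (2/19) = (-1)^1·(1/19); sign now +1
(1/19) = 1; final value = sign = +1

1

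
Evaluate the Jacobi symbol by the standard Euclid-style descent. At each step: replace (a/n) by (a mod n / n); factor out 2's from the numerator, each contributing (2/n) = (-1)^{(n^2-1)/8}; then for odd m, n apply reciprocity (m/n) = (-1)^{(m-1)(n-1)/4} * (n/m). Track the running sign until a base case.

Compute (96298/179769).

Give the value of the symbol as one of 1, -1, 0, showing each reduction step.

-1

96298 = 2^1·48149; (2/179769) = +1 since 179769 mod 8 = 1, so (96298/179769) = (+1)^1·(48149/179769); sign now +1
reciprocity: (48149/179769) = +1·(179769/48149) since 48149 mod 4 = 1, 179769 mod 4 = 1; sign now +1
(179769/48149) = (35322/48149)   [reduce mod 48149]
35322 = 2^1·17661; (2/48149) = -1 since 48149 mod 8 = 5, so (35322/48149) = (-1)^1·(17661/48149); sign now -1
reciprocity: (17661/48149) = +1·(48149/17661) since 17661 mod 4 = 1, 48149 mod 4 = 1; sign now -1
(48149/17661) = (12827/17661)   [reduce mod 17661]
reciprocity: (12827/17661) = +1·(17661/12827) since 12827 mod 4 = 3, 17661 mod 4 = 1; sign now -1
(17661/12827) = (4834/12827)   [reduce mod 12827]
4834 = 2^1·2417; (2/12827) = -1 since 12827 mod 8 = 3, so (4834/12827) = (-1)^1·(2417/12827); sign now +1
reciprocity: (2417/12827) = +1·(12827/2417) since 2417 mod 4 = 1, 12827 mod 4 = 3; sign now +1
(12827/2417) = (742/2417)   [reduce mod 2417]
742 = 2^1·371; (2/2417) = +1 since 2417 mod 8 = 1, so (742/2417) = (+1)^1·(371/2417); sign now +1
reciprocity: (371/2417) = +1·(2417/371) since 371 mod 4 = 3, 2417 mod 4 = 1; sign now +1
(2417/371) = (191/371)   [reduce mod 371]
reciprocity: (191/371) = -1·(371/191) since 191 mod 4 = 3, 371 mod 4 = 3; sign now -1
(371/191) = (180/191)   [reduce mod 191]
180 = 2^2·45; (2/191) = +1 since 191 mod 8 = 7, so (180/191) = (+1)^2·(45/191); sign now -1
reciprocity: (45/191) = +1·(191/45) since 45 mod 4 = 1, 191 mod 4 = 3; sign now -1
(191/45) = (11/45)   [reduce mod 45]
reciprocity: (11/45) = +1·(45/11) since 11 mod 4 = 3, 45 mod 4 = 1; sign now -1
(45/11) = (1/11)   [reduce mod 11]
(1/11) = 1; final value = sign = -1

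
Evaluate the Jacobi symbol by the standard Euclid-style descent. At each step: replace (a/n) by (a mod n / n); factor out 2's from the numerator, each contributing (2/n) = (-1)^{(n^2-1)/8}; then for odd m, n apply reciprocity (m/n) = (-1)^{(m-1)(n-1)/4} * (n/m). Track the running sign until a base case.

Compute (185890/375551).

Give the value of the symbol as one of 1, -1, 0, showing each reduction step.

185890 = 2^1·92945; (2/375551) = +1 since 375551 mod 8 = 7, so (185890/375551) = (+1)^1·(92945/375551); sign now +1
reciprocity: (92945/375551) = +1·(375551/92945) since 92945 mod 4 = 1, 375551 mod 4 = 3; sign now +1
(375551/92945) = (3771/92945)   [reduce mod 92945]
reciprocity: (3771/92945) = +1·(92945/3771) since 3771 mod 4 = 3, 92945 mod 4 = 1; sign now +1
(92945/3771) = (2441/3771)   [reduce mod 3771]
reciprocity: (2441/3771) = +1·(3771/2441) since 2441 mod 4 = 1, 3771 mod 4 = 3; sign now +1
(3771/2441) = (1330/2441)   [reduce mod 2441]
1330 = 2^1·665; (2/2441) = +1 since 2441 mod 8 = 1, so (1330/2441) = (+1)^1·(665/2441); sign now +1
reciprocity: (665/2441) = +1·(2441/665) since 665 mod 4 = 1, 2441 mod 4 = 1; sign now +1
(2441/665) = (446/665)   [reduce mod 665]
446 = 2^1·223; (2/665) = +1 since 665 mod 8 = 1, so (446/665) = (+1)^1·(223/665); sign now +1
reciprocity: (223/665) = +1·(665/223) since 223 mod 4 = 3, 665 mod 4 = 1; sign now +1
(665/223) = (219/223)   [reduce mod 223]
reciprocity: (219/223) = -1·(223/219) since 219 mod 4 = 3, 223 mod 4 = 3; sign now -1
(223/219) = (4/219)   [reduce mod 219]
4 = 2^2·1; (2/219) = -1 since 219 mod 8 = 3, so (4/219) = (-1)^2·(1/219); sign now -1
(1/219) = 1; final value = sign = -1

-1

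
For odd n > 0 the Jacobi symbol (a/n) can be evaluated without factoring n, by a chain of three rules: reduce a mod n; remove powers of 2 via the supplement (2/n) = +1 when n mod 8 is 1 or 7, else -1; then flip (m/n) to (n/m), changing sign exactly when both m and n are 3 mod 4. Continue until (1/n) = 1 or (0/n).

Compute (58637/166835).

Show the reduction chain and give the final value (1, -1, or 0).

1

flip (58637/166835) -> (166835/58637): both odd, 58637 mod 4 = 1, 166835 mod 4 = 3, so the flip contributes +1; sign now +1
(166835/58637): 166835 mod 58637 = 49561, so (166835/58637) = (49561/58637)
flip (49561/58637) -> (58637/49561): both odd, 49561 mod 4 = 1, 58637 mod 4 = 1, so the flip contributes +1; sign now +1
(58637/49561): 58637 mod 49561 = 9076, so (58637/49561) = (9076/49561)
factor out 2^2: 9076 = 2^2·2269; with 49561 mod 8 = 1, (2/49561) = +1; sign now +1; continue with (2269/49561)
flip (2269/49561) -> (49561/2269): both odd, 2269 mod 4 = 1, 49561 mod 4 = 1, so the flip contributes +1; sign now +1
(49561/2269): 49561 mod 2269 = 1912, so (49561/2269) = (1912/2269)
factor out 2^3: 1912 = 2^3·239; with 2269 mod 8 = 5, (2/2269) = -1; sign now -1; continue with (239/2269)
flip (239/2269) -> (2269/239): both odd, 239 mod 4 = 3, 2269 mod 4 = 1, so the flip contributes +1; sign now -1
(2269/239): 2269 mod 239 = 118, so (2269/239) = (118/239)
factor out 2^1: 118 = 2^1·59; with 239 mod 8 = 7, (2/239) = +1; sign now -1; continue with (59/239)
flip (59/239) -> (239/59): both odd, 59 mod 4 = 3, 239 mod 4 = 3, so the flip contributes -1; sign now +1
(239/59): 239 mod 59 = 3, so (239/59) = (3/59)
flip (3/59) -> (59/3): both odd, 3 mod 4 = 3, 59 mod 4 = 3, so the flip contributes -1; sign now -1
(59/3): 59 mod 3 = 2, so (59/3) = (2/3)
factor out 2^1: 2 = 2^1·1; with 3 mod 8 = 3, (2/3) = -1; sign now +1; continue with (1/3)
reached (1/3) = 1, so the symbol is +1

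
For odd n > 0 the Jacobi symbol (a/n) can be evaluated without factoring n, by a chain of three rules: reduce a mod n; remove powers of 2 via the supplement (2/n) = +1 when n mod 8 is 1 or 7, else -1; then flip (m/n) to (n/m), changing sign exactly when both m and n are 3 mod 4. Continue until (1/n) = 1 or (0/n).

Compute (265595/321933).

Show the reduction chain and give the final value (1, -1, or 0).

-1

flip (265595/321933) -> (321933/265595): both odd, 265595 mod 4 = 3, 321933 mod 4 = 1, so the flip contributes +1; sign now +1
(321933/265595): 321933 mod 265595 = 56338, so (321933/265595) = (56338/265595)
factor out 2^1: 56338 = 2^1·28169; with 265595 mod 8 = 3, (2/265595) = -1; sign now -1; continue with (28169/265595)
flip (28169/265595) -> (265595/28169): both odd, 28169 mod 4 = 1, 265595 mod 4 = 3, so the flip contributes +1; sign now -1
(265595/28169): 265595 mod 28169 = 12074, so (265595/28169) = (12074/28169)
factor out 2^1: 12074 = 2^1·6037; with 28169 mod 8 = 1, (2/28169) = +1; sign now -1; continue with (6037/28169)
flip (6037/28169) -> (28169/6037): both odd, 6037 mod 4 = 1, 28169 mod 4 = 1, so the flip contributes +1; sign now -1
(28169/6037): 28169 mod 6037 = 4021, so (28169/6037) = (4021/6037)
flip (4021/6037) -> (6037/4021): both odd, 4021 mod 4 = 1, 6037 mod 4 = 1, so the flip contributes +1; sign now -1
(6037/4021): 6037 mod 4021 = 2016, so (6037/4021) = (2016/4021)
factor out 2^5: 2016 = 2^5·63; with 4021 mod 8 = 5, (2/4021) = -1; sign now +1; continue with (63/4021)
flip (63/4021) -> (4021/63): both odd, 63 mod 4 = 3, 4021 mod 4 = 1, so the flip contributes +1; sign now +1
(4021/63): 4021 mod 63 = 52, so (4021/63) = (52/63)
factor out 2^2: 52 = 2^2·13; with 63 mod 8 = 7, (2/63) = +1; sign now +1; continue with (13/63)
flip (13/63) -> (63/13): both odd, 13 mod 4 = 1, 63 mod 4 = 3, so the flip contributes +1; sign now +1
(63/13): 63 mod 13 = 11, so (63/13) = (11/13)
flip (11/13) -> (13/11): both odd, 11 mod 4 = 3, 13 mod 4 = 1, so the flip contributes +1; sign now +1
(13/11): 13 mod 11 = 2, so (13/11) = (2/11)
factor out 2^1: 2 = 2^1·1; with 11 mod 8 = 3, (2/11) = -1; sign now -1; continue with (1/11)
reached (1/11) = 1, so the symbol is -1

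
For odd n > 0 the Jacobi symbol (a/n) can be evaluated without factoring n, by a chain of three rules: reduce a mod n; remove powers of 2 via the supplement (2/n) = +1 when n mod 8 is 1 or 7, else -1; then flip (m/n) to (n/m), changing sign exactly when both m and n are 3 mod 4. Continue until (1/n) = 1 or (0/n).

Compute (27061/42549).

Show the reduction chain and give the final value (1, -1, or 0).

flip (27061/42549) -> (42549/27061): both odd, 27061 mod 4 = 1, 42549 mod 4 = 1, so the flip contributes +1; sign now +1
(42549/27061): 42549 mod 27061 = 15488, so (42549/27061) = (15488/27061)
factor out 2^7: 15488 = 2^7·121; with 27061 mod 8 = 5, (2/27061) = -1; sign now -1; continue with (121/27061)
flip (121/27061) -> (27061/121): both odd, 121 mod 4 = 1, 27061 mod 4 = 1, so the flip contributes +1; sign now -1
(27061/121): 27061 mod 121 = 78, so (27061/121) = (78/121)
factor out 2^1: 78 = 2^1·39; with 121 mod 8 = 1, (2/121) = +1; sign now -1; continue with (39/121)
flip (39/121) -> (121/39): both odd, 39 mod 4 = 3, 121 mod 4 = 1, so the flip contributes +1; sign now -1
(121/39): 121 mod 39 = 4, so (121/39) = (4/39)
factor out 2^2: 4 = 2^2·1; with 39 mod 8 = 7, (2/39) = +1; sign now -1; continue with (1/39)
reached (1/39) = 1, so the symbol is -1

-1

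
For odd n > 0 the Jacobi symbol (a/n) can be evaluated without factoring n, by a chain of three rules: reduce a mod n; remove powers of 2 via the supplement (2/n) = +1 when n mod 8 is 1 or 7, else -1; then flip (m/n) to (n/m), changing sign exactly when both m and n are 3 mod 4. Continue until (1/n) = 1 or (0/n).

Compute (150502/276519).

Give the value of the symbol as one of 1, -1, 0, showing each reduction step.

-1

factor out 2^1: 150502 = 2^1·75251; with 276519 mod 8 = 7, (2/276519) = +1; sign now +1; continue with (75251/276519)
flip (75251/276519) -> (276519/75251): both odd, 75251 mod 4 = 3, 276519 mod 4 = 3, so the flip contributes -1; sign now -1
(276519/75251): 276519 mod 75251 = 50766, so (276519/75251) = (50766/75251)
factor out 2^1: 50766 = 2^1·25383; with 75251 mod 8 = 3, (2/75251) = -1; sign now +1; continue with (25383/75251)
flip (25383/75251) -> (75251/25383): both odd, 25383 mod 4 = 3, 75251 mod 4 = 3, so the flip contributes -1; sign now -1
(75251/25383): 75251 mod 25383 = 24485, so (75251/25383) = (24485/25383)
flip (24485/25383) -> (25383/24485): both odd, 24485 mod 4 = 1, 25383 mod 4 = 3, so the flip contributes +1; sign now -1
(25383/24485): 25383 mod 24485 = 898, so (25383/24485) = (898/24485)
factor out 2^1: 898 = 2^1·449; with 24485 mod 8 = 5, (2/24485) = -1; sign now +1; continue with (449/24485)
flip (449/24485) -> (24485/449): both odd, 449 mod 4 = 1, 24485 mod 4 = 1, so the flip contributes +1; sign now +1
(24485/449): 24485 mod 449 = 239, so (24485/449) = (239/449)
flip (239/449) -> (449/239): both odd, 239 mod 4 = 3, 449 mod 4 = 1, so the flip contributes +1; sign now +1
(449/239): 449 mod 239 = 210, so (449/239) = (210/239)
factor out 2^1: 210 = 2^1·105; with 239 mod 8 = 7, (2/239) = +1; sign now +1; continue with (105/239)
flip (105/239) -> (239/105): both odd, 105 mod 4 = 1, 239 mod 4 = 3, so the flip contributes +1; sign now +1
(239/105): 239 mod 105 = 29, so (239/105) = (29/105)
flip (29/105) -> (105/29): both odd, 29 mod 4 = 1, 105 mod 4 = 1, so the flip contributes +1; sign now +1
(105/29): 105 mod 29 = 18, so (105/29) = (18/29)
factor out 2^1: 18 = 2^1·9; with 29 mod 8 = 5, (2/29) = -1; sign now -1; continue with (9/29)
flip (9/29) -> (29/9): both odd, 9 mod 4 = 1, 29 mod 4 = 1, so the flip contributes +1; sign now -1
(29/9): 29 mod 9 = 2, so (29/9) = (2/9)
factor out 2^1: 2 = 2^1·1; with 9 mod 8 = 1, (2/9) = +1; sign now -1; continue with (1/9)
reached (1/9) = 1, so the symbol is -1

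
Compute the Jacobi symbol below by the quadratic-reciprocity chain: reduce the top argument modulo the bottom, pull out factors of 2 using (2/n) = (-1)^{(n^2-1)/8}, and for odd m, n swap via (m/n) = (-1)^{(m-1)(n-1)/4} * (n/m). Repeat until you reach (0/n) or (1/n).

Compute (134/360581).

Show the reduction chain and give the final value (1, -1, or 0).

factor out 2^1: 134 = 2^1·67; with 360581 mod 8 = 5, (2/360581) = -1; sign now -1; continue with (67/360581)
flip (67/360581) -> (360581/67): both odd, 67 mod 4 = 3, 360581 mod 4 = 1, so the flip contributes +1; sign now -1
(360581/67): 360581 mod 67 = 54, so (360581/67) = (54/67)
factor out 2^1: 54 = 2^1·27; with 67 mod 8 = 3, (2/67) = -1; sign now +1; continue with (27/67)
flip (27/67) -> (67/27): both odd, 27 mod 4 = 3, 67 mod 4 = 3, so the flip contributes -1; sign now -1
(67/27): 67 mod 27 = 13, so (67/27) = (13/27)
flip (13/27) -> (27/13): both odd, 13 mod 4 = 1, 27 mod 4 = 3, so the flip contributes +1; sign now -1
(27/13): 27 mod 13 = 1, so (27/13) = (1/13)
reached (1/13) = 1, so the symbol is -1

-1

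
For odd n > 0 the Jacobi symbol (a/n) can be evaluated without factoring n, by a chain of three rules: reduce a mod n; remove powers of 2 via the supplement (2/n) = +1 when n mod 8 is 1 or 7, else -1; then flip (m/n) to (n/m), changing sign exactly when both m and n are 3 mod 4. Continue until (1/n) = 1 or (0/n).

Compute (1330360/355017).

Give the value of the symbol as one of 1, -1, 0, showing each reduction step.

(1330360/355017): 1330360 mod 355017 = 265309, so (1330360/355017) = (265309/355017)
flip (265309/355017) -> (355017/265309): both odd, 265309 mod 4 = 1, 355017 mod 4 = 1, so the flip contributes +1; sign now +1
(355017/265309): 355017 mod 265309 = 89708, so (355017/265309) = (89708/265309)
factor out 2^2: 89708 = 2^2·22427; with 265309 mod 8 = 5, (2/265309) = -1; sign now +1; continue with (22427/265309)
flip (22427/265309) -> (265309/22427): both odd, 22427 mod 4 = 3, 265309 mod 4 = 1, so the flip contributes +1; sign now +1
(265309/22427): 265309 mod 22427 = 18612, so (265309/22427) = (18612/22427)
factor out 2^2: 18612 = 2^2·4653; with 22427 mod 8 = 3, (2/22427) = -1; sign now +1; continue with (4653/22427)
flip (4653/22427) -> (22427/4653): both odd, 4653 mod 4 = 1, 22427 mod 4 = 3, so the flip contributes +1; sign now +1
(22427/4653): 22427 mod 4653 = 3815, so (22427/4653) = (3815/4653)
flip (3815/4653) -> (4653/3815): both odd, 3815 mod 4 = 3, 4653 mod 4 = 1, so the flip contributes +1; sign now +1
(4653/3815): 4653 mod 3815 = 838, so (4653/3815) = (838/3815)
factor out 2^1: 838 = 2^1·419; with 3815 mod 8 = 7, (2/3815) = +1; sign now +1; continue with (419/3815)
flip (419/3815) -> (3815/419): both odd, 419 mod 4 = 3, 3815 mod 4 = 3, so the flip contributes -1; sign now -1
(3815/419): 3815 mod 419 = 44, so (3815/419) = (44/419)
factor out 2^2: 44 = 2^2·11; with 419 mod 8 = 3, (2/419) = -1; sign now -1; continue with (11/419)
flip (11/419) -> (419/11): both odd, 11 mod 4 = 3, 419 mod 4 = 3, so the flip contributes -1; sign now +1
(419/11): 419 mod 11 = 1, so (419/11) = (1/11)
reached (1/11) = 1, so the symbol is +1

1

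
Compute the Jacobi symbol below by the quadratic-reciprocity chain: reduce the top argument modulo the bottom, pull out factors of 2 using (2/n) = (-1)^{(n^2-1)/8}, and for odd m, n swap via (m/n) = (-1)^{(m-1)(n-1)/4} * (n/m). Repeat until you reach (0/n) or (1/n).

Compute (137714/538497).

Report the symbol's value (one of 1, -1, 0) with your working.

137714 = 2^1·68857; (2/538497) = +1 since 538497 mod 8 = 1, so (137714/538497) = (+1)^1·(68857/538497); sign now +1
reciprocity: (68857/538497) = +1·(538497/68857) since 68857 mod 4 = 1, 538497 mod 4 = 1; sign now +1
(538497/68857) = (56498/68857)   [reduce mod 68857]
56498 = 2^1·28249; (2/68857) = +1 since 68857 mod 8 = 1, so (56498/68857) = (+1)^1·(28249/68857); sign now +1
reciprocity: (28249/68857) = +1·(68857/28249) since 28249 mod 4 = 1, 68857 mod 4 = 1; sign now +1
(68857/28249) = (12359/28249)   [reduce mod 28249]
reciprocity: (12359/28249) = +1·(28249/12359) since 12359 mod 4 = 3, 28249 mod 4 = 1; sign now +1
(28249/12359) = (3531/12359)   [reduce mod 12359]
reciprocity: (3531/12359) = -1·(12359/3531) since 3531 mod 4 = 3, 12359 mod 4 = 3; sign now -1
(12359/3531) = (1766/3531)   [reduce mod 3531]
1766 = 2^1·883; (2/3531) = -1 since 3531 mod 8 = 3, so (1766/3531) = (-1)^1·(883/3531); sign now +1
reciprocity: (883/3531) = -1·(3531/883) since 883 mod 4 = 3, 3531 mod 4 = 3; sign now -1
(3531/883) = (882/883)   [reduce mod 883]
882 = 2^1·441; (2/883) = -1 since 883 mod 8 = 3, so (882/883) = (-1)^1·(441/883); sign now +1
reciprocity: (441/883) = +1·(883/441) since 441 mod 4 = 1, 883 mod 4 = 3; sign now +1
(883/441) = (1/441)   [reduce mod 441]
(1/441) = 1; final value = sign = +1

1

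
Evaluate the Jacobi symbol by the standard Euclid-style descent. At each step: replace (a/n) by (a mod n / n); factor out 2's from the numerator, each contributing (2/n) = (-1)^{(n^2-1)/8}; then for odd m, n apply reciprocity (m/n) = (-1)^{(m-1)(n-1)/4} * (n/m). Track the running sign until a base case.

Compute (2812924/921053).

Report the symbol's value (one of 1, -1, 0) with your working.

1

(2812924/921053) = (49765/921053)   [reduce mod 921053]
reciprocity: (49765/921053) = +1·(921053/49765) since 49765 mod 4 = 1, 921053 mod 4 = 1; sign now +1
(921053/49765) = (25283/49765)   [reduce mod 49765]
reciprocity: (25283/49765) = +1·(49765/25283) since 25283 mod 4 = 3, 49765 mod 4 = 1; sign now +1
(49765/25283) = (24482/25283)   [reduce mod 25283]
24482 = 2^1·12241; (2/25283) = -1 since 25283 mod 8 = 3, so (24482/25283) = (-1)^1·(12241/25283); sign now -1
reciprocity: (12241/25283) = +1·(25283/12241) since 12241 mod 4 = 1, 25283 mod 4 = 3; sign now -1
(25283/12241) = (801/12241)   [reduce mod 12241]
reciprocity: (801/12241) = +1·(12241/801) since 801 mod 4 = 1, 12241 mod 4 = 1; sign now -1
(12241/801) = (226/801)   [reduce mod 801]
226 = 2^1·113; (2/801) = +1 since 801 mod 8 = 1, so (226/801) = (+1)^1·(113/801); sign now -1
reciprocity: (113/801) = +1·(801/113) since 113 mod 4 = 1, 801 mod 4 = 1; sign now -1
(801/113) = (10/113)   [reduce mod 113]
10 = 2^1·5; (2/113) = +1 since 113 mod 8 = 1, so (10/113) = (+1)^1·(5/113); sign now -1
reciprocity: (5/113) = +1·(113/5) since 5 mod 4 = 1, 113 mod 4 = 1; sign now -1
(113/5) = (3/5)   [reduce mod 5]
reciprocity: (3/5) = +1·(5/3) since 3 mod 4 = 3, 5 mod 4 = 1; sign now -1
(5/3) = (2/3)   [reduce mod 3]
2 = 2^1·1; (2/3) = -1 since 3 mod 8 = 3, so (2/3) = (-1)^1·(1/3); sign now +1
(1/3) = 1; final value = sign = +1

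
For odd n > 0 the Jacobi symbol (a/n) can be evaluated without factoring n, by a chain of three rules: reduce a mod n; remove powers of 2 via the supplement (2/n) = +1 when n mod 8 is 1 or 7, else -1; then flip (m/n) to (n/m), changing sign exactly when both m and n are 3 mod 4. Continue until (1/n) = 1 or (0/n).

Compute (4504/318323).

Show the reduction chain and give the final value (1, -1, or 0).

1

4504 = 2^3·563; (2/318323) = -1 since 318323 mod 8 = 3, so (4504/318323) = (-1)^3·(563/318323); sign now -1
reciprocity: (563/318323) = -1·(318323/563) since 563 mod 4 = 3, 318323 mod 4 = 3; sign now +1
(318323/563) = (228/563)   [reduce mod 563]
228 = 2^2·57; (2/563) = -1 since 563 mod 8 = 3, so (228/563) = (-1)^2·(57/563); sign now +1
reciprocity: (57/563) = +1·(563/57) since 57 mod 4 = 1, 563 mod 4 = 3; sign now +1
(563/57) = (50/57)   [reduce mod 57]
50 = 2^1·25; (2/57) = +1 since 57 mod 8 = 1, so (50/57) = (+1)^1·(25/57); sign now +1
reciprocity: (25/57) = +1·(57/25) since 25 mod 4 = 1, 57 mod 4 = 1; sign now +1
(57/25) = (7/25)   [reduce mod 25]
reciprocity: (7/25) = +1·(25/7) since 7 mod 4 = 3, 25 mod 4 = 1; sign now +1
(25/7) = (4/7)   [reduce mod 7]
4 = 2^2·1; (2/7) = +1 since 7 mod 8 = 7, so (4/7) = (+1)^2·(1/7); sign now +1
(1/7) = 1; final value = sign = +1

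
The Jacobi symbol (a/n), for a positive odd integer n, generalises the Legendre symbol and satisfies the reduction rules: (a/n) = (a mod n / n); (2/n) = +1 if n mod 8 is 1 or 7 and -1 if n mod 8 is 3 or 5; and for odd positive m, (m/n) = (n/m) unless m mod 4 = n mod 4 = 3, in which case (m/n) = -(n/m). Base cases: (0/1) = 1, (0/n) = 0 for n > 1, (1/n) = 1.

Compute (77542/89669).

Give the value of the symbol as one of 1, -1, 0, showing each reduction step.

77542 = 2^1·38771; (2/89669) = -1 since 89669 mod 8 = 5, so (77542/89669) = (-1)^1·(38771/89669); sign now -1
reciprocity: (38771/89669) = +1·(89669/38771) since 38771 mod 4 = 3, 89669 mod 4 = 1; sign now -1
(89669/38771) = (12127/38771)   [reduce mod 38771]
reciprocity: (12127/38771) = -1·(38771/12127) since 12127 mod 4 = 3, 38771 mod 4 = 3; sign now +1
(38771/12127) = (2390/12127)   [reduce mod 12127]
2390 = 2^1·1195; (2/12127) = +1 since 12127 mod 8 = 7, so (2390/12127) = (+1)^1·(1195/12127); sign now +1
reciprocity: (1195/12127) = -1·(12127/1195) since 1195 mod 4 = 3, 12127 mod 4 = 3; sign now -1
(12127/1195) = (177/1195)   [reduce mod 1195]
reciprocity: (177/1195) = +1·(1195/177) since 177 mod 4 = 1, 1195 mod 4 = 3; sign now -1
(1195/177) = (133/177)   [reduce mod 177]
reciprocity: (133/177) = +1·(177/133) since 133 mod 4 = 1, 177 mod 4 = 1; sign now -1
(177/133) = (44/133)   [reduce mod 133]
44 = 2^2·11; (2/133) = -1 since 133 mod 8 = 5, so (44/133) = (-1)^2·(11/133); sign now -1
reciprocity: (11/133) = +1·(133/11) since 11 mod 4 = 3, 133 mod 4 = 1; sign now -1
(133/11) = (1/11)   [reduce mod 11]
(1/11) = 1; final value = sign = -1

-1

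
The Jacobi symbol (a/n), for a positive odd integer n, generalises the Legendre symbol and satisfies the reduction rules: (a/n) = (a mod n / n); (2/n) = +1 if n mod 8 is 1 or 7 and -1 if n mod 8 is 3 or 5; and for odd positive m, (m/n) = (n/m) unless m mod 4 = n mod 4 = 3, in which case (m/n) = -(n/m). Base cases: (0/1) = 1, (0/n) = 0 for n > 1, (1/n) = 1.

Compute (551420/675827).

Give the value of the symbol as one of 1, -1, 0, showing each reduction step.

1

factor out 2^2: 551420 = 2^2·137855; with 675827 mod 8 = 3, (2/675827) = -1; sign now +1; continue with (137855/675827)
flip (137855/675827) -> (675827/137855): both odd, 137855 mod 4 = 3, 675827 mod 4 = 3, so the flip contributes -1; sign now -1
(675827/137855): 675827 mod 137855 = 124407, so (675827/137855) = (124407/137855)
flip (124407/137855) -> (137855/124407): both odd, 124407 mod 4 = 3, 137855 mod 4 = 3, so the flip contributes -1; sign now +1
(137855/124407): 137855 mod 124407 = 13448, so (137855/124407) = (13448/124407)
factor out 2^3: 13448 = 2^3·1681; with 124407 mod 8 = 7, (2/124407) = +1; sign now +1; continue with (1681/124407)
flip (1681/124407) -> (124407/1681): both odd, 1681 mod 4 = 1, 124407 mod 4 = 3, so the flip contributes +1; sign now +1
(124407/1681): 124407 mod 1681 = 13, so (124407/1681) = (13/1681)
flip (13/1681) -> (1681/13): both odd, 13 mod 4 = 1, 1681 mod 4 = 1, so the flip contributes +1; sign now +1
(1681/13): 1681 mod 13 = 4, so (1681/13) = (4/13)
factor out 2^2: 4 = 2^2·1; with 13 mod 8 = 5, (2/13) = -1; sign now +1; continue with (1/13)
reached (1/13) = 1, so the symbol is +1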